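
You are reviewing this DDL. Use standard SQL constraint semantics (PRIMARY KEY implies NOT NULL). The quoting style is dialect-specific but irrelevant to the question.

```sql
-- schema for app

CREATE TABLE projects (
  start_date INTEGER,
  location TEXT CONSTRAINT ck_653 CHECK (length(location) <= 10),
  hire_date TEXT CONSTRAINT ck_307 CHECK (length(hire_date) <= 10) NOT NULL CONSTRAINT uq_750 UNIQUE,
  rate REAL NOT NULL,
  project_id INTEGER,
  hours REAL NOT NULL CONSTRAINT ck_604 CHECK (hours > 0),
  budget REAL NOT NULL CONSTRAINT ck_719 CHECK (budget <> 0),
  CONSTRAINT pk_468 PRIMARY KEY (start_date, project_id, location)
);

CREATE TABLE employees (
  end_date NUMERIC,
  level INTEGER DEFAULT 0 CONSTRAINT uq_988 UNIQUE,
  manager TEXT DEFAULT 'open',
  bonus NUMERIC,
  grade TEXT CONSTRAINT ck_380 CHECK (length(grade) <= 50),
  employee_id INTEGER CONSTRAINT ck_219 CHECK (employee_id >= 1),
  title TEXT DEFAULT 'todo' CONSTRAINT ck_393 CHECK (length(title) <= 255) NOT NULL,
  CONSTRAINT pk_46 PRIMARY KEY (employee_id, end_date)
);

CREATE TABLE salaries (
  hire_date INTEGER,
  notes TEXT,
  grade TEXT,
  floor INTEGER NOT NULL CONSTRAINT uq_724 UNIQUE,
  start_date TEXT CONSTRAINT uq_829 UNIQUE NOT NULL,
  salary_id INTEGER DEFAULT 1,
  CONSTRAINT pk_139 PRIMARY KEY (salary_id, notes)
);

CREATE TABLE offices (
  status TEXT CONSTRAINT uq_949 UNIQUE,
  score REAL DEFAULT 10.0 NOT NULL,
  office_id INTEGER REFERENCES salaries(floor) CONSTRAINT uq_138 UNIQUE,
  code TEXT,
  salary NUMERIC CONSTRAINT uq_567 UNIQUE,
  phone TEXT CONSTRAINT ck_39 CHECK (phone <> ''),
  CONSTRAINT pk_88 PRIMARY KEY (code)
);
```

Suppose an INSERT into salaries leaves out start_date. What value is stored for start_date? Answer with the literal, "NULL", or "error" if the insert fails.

error

start_date has no DEFAULT clause.
Omitting it would insert NULL, but it is declared NOT NULL, so the INSERT fails.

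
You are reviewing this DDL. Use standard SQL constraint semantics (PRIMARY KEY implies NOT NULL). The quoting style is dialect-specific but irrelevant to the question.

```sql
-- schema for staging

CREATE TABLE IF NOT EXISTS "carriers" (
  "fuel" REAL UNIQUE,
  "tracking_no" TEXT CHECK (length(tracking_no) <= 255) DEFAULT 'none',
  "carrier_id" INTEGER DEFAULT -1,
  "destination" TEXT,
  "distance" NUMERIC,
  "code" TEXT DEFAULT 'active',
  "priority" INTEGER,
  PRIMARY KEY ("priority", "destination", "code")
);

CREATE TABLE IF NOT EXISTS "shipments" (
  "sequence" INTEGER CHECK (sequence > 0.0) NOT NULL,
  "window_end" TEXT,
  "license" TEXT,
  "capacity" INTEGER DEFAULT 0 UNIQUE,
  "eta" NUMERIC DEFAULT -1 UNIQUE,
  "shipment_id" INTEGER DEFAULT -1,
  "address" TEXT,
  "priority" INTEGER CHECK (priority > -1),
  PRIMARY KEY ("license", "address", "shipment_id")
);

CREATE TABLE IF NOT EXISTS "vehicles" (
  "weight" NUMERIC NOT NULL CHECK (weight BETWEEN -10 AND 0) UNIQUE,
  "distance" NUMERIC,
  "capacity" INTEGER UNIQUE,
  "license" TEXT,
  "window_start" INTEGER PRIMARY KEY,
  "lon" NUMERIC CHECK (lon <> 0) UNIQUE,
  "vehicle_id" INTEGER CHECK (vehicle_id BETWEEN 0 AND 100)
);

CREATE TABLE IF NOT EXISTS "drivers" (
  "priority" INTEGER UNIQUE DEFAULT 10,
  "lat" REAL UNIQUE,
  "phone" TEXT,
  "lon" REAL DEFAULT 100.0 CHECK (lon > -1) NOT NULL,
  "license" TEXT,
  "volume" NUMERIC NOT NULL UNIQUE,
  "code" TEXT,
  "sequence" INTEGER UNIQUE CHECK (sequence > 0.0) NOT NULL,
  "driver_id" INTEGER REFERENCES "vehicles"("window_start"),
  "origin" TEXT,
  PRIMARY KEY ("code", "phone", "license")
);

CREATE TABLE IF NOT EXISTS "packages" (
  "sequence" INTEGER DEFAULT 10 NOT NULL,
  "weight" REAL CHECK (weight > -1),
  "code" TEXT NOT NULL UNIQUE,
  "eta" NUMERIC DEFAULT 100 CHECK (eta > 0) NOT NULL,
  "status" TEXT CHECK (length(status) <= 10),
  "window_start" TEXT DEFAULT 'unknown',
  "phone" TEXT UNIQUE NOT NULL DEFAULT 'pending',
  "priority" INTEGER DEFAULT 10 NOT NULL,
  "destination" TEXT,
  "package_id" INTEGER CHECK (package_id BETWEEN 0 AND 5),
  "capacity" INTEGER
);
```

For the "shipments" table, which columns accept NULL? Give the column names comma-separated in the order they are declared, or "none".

window_end, capacity, eta, priority

- sequence: declared NOT NULL → not nullable.
- window_end: no NOT NULL constraint applies → nullable.
- license: part of the PRIMARY KEY, which implies NOT NULL → not nullable.
- capacity: UNIQUE does not imply NOT NULL → nullable.
- eta: UNIQUE does not imply NOT NULL → nullable.
- shipment_id: part of the PRIMARY KEY, which implies NOT NULL → not nullable.
- address: part of the PRIMARY KEY, which implies NOT NULL → not nullable.
- priority: CHECK does not forbid NULL (a CHECK constraint passes when its expression is NULL) → nullable.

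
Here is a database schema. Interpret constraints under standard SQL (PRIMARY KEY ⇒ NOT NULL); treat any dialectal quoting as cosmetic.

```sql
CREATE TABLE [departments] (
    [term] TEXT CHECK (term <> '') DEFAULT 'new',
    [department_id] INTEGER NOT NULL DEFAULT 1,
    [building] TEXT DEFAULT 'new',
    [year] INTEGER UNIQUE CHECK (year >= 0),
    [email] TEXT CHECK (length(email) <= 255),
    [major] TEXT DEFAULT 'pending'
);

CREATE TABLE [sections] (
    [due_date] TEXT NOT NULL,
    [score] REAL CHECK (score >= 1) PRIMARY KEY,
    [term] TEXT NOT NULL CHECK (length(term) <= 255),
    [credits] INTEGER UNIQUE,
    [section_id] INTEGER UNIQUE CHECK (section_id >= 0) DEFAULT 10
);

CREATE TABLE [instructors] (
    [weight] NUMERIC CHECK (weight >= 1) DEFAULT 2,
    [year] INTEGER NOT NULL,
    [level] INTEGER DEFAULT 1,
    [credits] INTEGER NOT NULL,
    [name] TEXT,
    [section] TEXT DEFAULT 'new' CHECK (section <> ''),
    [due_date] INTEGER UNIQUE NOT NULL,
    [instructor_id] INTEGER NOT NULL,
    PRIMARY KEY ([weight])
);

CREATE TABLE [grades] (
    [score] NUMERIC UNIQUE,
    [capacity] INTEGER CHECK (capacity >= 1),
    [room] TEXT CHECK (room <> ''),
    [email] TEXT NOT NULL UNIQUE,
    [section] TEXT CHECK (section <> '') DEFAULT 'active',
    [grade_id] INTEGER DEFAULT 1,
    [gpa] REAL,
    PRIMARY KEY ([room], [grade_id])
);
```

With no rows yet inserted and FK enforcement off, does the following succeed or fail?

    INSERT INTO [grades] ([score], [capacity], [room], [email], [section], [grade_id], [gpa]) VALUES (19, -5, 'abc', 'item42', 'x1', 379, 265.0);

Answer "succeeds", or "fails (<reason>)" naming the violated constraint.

The value -5 for capacity violates CHECK (capacity >= 1).

fails (CHECK on capacity)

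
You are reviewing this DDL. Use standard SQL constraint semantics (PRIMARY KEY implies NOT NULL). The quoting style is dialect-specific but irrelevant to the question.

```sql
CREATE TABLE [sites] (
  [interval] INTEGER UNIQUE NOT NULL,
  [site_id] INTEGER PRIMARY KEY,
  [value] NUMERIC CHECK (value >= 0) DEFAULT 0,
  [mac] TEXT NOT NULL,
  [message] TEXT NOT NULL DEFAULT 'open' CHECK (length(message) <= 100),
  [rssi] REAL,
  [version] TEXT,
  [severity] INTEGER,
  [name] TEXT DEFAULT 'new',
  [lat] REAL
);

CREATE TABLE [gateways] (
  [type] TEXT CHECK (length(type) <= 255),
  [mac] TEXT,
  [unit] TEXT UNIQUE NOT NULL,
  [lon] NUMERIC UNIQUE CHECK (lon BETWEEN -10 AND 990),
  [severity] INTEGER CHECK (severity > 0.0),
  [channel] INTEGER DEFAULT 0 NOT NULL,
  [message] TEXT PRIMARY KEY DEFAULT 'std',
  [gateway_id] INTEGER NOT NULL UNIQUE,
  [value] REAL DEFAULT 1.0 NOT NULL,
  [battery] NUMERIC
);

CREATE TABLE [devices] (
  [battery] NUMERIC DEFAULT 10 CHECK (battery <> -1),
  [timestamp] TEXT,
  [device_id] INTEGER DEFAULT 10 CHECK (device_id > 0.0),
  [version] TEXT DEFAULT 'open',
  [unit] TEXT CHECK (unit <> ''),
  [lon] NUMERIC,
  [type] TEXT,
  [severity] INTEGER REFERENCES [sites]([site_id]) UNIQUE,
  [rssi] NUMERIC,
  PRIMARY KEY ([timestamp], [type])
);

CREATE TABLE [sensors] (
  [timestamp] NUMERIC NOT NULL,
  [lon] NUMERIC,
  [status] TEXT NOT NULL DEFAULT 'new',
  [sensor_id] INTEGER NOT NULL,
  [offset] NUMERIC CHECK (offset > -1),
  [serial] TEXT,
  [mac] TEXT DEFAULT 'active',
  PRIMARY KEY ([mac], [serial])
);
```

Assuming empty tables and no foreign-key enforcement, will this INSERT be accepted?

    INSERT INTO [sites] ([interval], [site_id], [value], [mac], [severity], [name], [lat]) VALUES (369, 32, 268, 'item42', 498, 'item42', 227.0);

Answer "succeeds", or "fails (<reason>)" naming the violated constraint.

NOT NULL columns: interval is supplied; mac is supplied; message defaults to 'open'; site_id is supplied.
CHECK constraints: 268 satisfies (value >= 0).
No constraint is violated.

succeeds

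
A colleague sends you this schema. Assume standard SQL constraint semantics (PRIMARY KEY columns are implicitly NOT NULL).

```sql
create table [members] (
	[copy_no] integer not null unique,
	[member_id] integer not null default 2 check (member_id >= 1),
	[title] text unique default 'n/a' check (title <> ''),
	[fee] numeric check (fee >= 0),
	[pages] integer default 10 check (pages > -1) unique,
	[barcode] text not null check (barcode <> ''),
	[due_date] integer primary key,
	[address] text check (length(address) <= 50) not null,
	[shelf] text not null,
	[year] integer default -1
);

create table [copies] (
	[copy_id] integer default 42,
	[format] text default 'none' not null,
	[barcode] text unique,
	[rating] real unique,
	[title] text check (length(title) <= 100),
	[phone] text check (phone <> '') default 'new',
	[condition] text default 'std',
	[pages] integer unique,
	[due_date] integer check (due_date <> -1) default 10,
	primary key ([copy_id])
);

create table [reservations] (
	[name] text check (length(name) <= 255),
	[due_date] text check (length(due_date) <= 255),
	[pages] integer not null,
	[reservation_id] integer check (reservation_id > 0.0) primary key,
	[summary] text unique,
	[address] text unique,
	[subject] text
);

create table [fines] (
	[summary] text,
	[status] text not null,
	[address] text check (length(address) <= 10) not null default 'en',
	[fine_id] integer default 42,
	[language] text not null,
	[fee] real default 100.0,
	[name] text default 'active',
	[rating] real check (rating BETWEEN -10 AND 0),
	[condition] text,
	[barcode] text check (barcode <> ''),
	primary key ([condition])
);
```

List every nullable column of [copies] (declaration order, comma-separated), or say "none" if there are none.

barcode, rating, title, phone, condition, pages, due_date

- copy_id: part of the PRIMARY KEY, which implies NOT NULL → not nullable.
- format: declared NOT NULL → not nullable.
- barcode: UNIQUE does not imply NOT NULL → nullable.
- rating: UNIQUE does not imply NOT NULL → nullable.
- title: CHECK does not forbid NULL (a CHECK constraint passes when its expression is NULL) → nullable.
- phone: CHECK does not forbid NULL (a CHECK constraint passes when its expression is NULL) → nullable.
- condition: DEFAULT only fills an omitted column; an explicit NULL is still allowed → nullable.
- pages: UNIQUE does not imply NOT NULL → nullable.
- due_date: CHECK does not forbid NULL (a CHECK constraint passes when its expression is NULL) → nullable.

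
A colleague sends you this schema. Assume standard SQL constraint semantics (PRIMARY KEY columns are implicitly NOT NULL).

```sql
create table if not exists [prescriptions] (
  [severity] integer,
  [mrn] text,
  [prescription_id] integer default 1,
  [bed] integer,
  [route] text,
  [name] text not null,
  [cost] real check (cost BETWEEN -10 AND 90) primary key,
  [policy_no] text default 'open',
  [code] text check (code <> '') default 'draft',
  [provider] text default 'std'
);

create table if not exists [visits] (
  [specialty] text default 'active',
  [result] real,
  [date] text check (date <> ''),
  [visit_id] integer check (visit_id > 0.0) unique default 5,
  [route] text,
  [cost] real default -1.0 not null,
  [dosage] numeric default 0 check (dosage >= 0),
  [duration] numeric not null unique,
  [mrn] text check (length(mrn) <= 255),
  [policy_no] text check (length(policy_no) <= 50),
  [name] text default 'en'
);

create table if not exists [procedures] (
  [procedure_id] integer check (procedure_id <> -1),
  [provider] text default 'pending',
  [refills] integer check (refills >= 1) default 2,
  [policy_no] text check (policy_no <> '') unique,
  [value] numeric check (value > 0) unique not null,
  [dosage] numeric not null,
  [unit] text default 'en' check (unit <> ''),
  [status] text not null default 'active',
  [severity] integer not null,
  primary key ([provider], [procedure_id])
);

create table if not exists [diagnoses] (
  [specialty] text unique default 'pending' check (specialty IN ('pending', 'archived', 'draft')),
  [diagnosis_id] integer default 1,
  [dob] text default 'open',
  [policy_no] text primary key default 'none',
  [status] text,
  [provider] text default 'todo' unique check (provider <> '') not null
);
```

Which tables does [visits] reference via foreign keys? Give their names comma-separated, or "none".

No column in visits has a REFERENCES clause.

none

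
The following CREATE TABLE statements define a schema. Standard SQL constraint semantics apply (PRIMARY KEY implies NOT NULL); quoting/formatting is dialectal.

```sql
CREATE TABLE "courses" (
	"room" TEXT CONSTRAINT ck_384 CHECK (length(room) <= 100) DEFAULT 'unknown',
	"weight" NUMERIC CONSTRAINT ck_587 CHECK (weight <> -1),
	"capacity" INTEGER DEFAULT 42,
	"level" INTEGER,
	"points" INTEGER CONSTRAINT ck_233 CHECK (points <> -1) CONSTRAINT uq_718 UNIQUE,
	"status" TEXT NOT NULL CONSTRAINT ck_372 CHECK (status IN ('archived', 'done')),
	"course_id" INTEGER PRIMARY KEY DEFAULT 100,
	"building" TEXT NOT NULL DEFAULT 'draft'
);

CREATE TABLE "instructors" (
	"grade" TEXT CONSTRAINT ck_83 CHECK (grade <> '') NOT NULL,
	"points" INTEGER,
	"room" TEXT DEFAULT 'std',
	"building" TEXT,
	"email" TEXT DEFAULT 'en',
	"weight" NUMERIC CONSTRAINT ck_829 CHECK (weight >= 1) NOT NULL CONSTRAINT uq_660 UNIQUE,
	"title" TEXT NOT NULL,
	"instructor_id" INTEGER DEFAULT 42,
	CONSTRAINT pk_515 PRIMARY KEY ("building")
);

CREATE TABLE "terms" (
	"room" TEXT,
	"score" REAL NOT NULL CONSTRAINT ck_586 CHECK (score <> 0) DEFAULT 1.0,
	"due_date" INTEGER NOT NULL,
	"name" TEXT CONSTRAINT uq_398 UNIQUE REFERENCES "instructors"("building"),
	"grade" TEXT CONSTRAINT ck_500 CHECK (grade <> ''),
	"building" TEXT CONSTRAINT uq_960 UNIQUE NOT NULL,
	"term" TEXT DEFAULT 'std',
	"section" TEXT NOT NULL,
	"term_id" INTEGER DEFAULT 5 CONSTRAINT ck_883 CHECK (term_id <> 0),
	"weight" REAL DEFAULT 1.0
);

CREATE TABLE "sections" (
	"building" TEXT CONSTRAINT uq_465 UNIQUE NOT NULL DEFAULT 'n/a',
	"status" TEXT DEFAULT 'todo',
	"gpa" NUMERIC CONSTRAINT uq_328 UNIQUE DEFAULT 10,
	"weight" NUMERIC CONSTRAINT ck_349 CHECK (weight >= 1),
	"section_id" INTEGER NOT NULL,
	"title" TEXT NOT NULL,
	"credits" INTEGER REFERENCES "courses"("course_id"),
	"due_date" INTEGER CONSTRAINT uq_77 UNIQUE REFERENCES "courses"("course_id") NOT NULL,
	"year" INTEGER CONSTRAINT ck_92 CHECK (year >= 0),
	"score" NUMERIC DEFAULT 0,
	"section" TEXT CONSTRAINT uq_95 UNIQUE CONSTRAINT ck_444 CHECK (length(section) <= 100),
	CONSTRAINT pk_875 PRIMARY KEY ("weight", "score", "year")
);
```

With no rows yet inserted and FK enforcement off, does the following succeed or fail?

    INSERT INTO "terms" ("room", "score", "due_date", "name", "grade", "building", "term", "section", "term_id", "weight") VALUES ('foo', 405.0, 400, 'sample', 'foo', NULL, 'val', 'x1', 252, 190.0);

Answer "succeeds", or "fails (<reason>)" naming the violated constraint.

building is explicitly set to NULL, but building is declared NOT NULL.

fails (NOT NULL on building)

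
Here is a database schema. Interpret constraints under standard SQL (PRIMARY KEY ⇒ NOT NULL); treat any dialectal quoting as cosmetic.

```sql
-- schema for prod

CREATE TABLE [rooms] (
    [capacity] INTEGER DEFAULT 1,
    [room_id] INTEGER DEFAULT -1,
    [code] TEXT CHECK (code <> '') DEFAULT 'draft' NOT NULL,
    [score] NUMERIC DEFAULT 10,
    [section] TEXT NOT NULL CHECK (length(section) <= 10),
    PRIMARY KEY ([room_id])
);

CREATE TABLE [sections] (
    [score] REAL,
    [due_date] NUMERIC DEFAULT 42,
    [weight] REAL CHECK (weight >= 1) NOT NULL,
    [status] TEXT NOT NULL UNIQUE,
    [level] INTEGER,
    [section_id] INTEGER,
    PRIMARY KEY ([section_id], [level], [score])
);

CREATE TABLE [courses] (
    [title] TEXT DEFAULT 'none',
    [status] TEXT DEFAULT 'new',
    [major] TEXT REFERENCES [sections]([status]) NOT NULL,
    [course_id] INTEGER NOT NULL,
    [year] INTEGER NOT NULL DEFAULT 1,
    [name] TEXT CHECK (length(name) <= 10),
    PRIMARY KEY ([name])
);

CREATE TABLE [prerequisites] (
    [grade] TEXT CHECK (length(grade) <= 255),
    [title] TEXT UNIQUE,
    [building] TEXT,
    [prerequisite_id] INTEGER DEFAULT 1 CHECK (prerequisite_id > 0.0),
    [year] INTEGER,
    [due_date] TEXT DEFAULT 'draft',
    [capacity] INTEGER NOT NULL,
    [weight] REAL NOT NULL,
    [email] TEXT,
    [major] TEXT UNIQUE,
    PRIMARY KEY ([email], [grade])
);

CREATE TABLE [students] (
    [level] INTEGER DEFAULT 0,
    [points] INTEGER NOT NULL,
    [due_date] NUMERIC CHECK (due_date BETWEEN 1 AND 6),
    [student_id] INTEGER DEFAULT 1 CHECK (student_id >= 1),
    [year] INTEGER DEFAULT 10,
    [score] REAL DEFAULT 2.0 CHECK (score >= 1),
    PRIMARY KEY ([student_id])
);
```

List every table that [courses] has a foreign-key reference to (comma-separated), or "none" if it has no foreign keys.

sections

- major REFERENCES sections(status).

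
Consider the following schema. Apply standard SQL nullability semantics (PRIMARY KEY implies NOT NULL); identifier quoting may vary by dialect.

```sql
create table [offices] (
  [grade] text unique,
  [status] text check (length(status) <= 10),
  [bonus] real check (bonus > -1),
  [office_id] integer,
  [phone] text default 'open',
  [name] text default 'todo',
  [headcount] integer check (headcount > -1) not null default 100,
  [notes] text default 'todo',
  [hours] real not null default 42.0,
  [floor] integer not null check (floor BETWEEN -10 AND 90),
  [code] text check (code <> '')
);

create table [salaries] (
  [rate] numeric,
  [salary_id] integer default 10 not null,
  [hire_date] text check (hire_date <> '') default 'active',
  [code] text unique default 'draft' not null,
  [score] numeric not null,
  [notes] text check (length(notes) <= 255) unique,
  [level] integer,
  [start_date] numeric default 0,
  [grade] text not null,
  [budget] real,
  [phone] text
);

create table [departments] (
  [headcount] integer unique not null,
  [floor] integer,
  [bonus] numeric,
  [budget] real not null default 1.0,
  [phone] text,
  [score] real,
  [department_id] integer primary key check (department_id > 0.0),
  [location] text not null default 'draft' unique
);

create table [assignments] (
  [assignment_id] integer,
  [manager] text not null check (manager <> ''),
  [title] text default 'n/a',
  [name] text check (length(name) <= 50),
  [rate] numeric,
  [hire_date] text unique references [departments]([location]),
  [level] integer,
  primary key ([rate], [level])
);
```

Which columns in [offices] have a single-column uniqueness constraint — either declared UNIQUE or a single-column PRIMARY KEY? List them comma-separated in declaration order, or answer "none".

- grade: declared UNIQUE → unique.
- status: no UNIQUE or single-column PK constraint.
- bonus: no UNIQUE or single-column PK constraint.
- office_id: no UNIQUE or single-column PK constraint.
- phone: no UNIQUE or single-column PK constraint.
- name: no UNIQUE or single-column PK constraint.
- headcount: no UNIQUE or single-column PK constraint.
- notes: no UNIQUE or single-column PK constraint.
- hours: no UNIQUE or single-column PK constraint.
- floor: no UNIQUE or single-column PK constraint.
- code: no UNIQUE or single-column PK constraint.

grade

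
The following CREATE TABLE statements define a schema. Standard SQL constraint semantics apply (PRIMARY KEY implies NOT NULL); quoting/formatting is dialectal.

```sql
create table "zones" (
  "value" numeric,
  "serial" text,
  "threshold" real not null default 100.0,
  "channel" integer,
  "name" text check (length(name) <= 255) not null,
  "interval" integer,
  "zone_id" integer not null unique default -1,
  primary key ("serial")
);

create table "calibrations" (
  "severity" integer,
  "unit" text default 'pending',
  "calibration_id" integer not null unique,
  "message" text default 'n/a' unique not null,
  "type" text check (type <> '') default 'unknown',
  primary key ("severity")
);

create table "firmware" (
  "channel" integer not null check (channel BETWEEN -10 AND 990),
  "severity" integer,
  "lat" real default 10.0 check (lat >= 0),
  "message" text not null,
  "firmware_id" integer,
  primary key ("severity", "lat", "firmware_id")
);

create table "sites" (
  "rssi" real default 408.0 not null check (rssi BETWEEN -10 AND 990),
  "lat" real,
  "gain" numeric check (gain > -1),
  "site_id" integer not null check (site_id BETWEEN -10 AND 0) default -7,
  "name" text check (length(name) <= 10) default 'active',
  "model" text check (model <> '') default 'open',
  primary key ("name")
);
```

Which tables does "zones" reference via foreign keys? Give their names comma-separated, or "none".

No column in zones has a REFERENCES clause.

none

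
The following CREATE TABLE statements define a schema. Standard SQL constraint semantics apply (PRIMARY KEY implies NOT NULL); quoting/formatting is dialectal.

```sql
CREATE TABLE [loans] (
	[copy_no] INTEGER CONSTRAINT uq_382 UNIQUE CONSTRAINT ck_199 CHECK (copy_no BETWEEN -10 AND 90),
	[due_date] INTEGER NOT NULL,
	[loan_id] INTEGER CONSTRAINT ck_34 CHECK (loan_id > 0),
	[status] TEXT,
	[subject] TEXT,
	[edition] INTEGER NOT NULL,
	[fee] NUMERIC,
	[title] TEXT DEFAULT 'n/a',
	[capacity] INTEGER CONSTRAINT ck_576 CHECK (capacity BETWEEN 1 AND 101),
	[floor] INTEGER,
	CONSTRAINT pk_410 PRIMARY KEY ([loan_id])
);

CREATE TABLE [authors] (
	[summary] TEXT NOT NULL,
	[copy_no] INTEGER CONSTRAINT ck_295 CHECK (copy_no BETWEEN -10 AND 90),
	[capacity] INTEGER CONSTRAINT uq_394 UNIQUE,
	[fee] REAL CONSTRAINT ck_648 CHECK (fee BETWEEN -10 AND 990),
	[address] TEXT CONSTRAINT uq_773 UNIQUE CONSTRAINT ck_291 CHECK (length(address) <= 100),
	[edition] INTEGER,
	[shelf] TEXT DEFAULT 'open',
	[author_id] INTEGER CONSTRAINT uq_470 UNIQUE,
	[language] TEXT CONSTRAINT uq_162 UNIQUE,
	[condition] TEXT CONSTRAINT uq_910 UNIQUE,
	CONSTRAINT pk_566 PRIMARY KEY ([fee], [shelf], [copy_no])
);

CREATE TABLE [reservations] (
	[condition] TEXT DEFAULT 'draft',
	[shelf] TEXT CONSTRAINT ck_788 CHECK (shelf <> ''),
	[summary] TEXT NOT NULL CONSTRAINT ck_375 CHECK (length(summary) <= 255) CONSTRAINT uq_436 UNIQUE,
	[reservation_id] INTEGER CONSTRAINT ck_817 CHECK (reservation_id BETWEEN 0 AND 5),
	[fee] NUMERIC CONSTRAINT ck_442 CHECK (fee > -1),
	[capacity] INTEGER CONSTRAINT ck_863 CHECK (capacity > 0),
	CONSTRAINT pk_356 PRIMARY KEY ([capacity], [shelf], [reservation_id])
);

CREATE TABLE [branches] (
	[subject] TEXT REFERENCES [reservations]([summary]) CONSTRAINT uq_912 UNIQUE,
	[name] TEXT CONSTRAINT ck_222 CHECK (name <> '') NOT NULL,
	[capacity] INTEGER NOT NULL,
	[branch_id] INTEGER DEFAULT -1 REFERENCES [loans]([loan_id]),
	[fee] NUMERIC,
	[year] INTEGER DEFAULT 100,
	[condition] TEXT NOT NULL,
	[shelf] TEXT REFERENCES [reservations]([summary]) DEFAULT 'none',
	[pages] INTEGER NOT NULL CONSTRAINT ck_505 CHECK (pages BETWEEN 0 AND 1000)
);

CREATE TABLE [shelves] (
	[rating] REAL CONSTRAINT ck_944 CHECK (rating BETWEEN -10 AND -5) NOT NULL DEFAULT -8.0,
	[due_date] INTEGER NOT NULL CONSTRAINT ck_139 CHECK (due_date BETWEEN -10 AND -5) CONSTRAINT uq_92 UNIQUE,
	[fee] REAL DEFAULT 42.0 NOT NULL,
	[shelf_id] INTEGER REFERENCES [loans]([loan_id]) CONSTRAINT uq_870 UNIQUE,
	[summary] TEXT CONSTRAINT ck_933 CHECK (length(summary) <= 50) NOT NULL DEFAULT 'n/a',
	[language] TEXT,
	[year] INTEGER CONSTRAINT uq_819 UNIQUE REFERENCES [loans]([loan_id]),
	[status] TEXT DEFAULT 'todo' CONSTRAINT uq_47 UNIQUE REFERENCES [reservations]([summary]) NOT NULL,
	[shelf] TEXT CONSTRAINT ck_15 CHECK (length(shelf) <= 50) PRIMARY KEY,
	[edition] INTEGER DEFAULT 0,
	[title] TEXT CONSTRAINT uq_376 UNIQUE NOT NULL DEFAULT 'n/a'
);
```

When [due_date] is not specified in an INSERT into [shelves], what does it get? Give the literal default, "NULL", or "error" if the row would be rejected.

error

due_date has no DEFAULT clause.
Omitting it would insert NULL, but it is declared NOT NULL, so the INSERT fails.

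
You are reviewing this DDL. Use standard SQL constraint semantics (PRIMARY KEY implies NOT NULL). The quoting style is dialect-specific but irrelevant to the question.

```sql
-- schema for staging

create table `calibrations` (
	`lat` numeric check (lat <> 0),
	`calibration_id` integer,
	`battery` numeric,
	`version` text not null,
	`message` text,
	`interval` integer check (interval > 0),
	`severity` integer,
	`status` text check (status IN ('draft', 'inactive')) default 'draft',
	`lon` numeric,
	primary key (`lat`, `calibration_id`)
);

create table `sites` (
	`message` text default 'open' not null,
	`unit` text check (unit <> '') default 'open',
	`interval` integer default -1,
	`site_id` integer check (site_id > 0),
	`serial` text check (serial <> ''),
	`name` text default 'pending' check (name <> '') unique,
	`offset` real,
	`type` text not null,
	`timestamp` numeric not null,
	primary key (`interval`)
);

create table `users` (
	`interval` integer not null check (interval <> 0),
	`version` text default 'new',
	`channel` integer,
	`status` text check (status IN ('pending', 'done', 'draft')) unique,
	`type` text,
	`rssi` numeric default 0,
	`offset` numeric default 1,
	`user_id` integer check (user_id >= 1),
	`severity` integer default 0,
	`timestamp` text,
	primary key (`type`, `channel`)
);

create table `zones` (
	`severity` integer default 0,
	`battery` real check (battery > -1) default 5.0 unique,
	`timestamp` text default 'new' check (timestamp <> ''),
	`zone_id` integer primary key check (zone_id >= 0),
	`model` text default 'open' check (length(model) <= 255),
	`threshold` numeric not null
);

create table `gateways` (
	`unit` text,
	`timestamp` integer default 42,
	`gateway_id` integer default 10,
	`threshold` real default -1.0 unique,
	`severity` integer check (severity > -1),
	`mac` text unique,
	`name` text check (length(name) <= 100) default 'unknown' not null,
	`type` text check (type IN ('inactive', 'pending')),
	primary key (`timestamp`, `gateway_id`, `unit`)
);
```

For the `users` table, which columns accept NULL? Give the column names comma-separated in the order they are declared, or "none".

- interval: declared NOT NULL → not nullable.
- version: DEFAULT only fills an omitted column; an explicit NULL is still allowed → nullable.
- channel: part of the PRIMARY KEY, which implies NOT NULL → not nullable.
- status: CHECK does not forbid NULL (a CHECK constraint passes when its expression is NULL) → nullable.
- type: part of the PRIMARY KEY, which implies NOT NULL → not nullable.
- rssi: DEFAULT only fills an omitted column; an explicit NULL is still allowed → nullable.
- offset: DEFAULT only fills an omitted column; an explicit NULL is still allowed → nullable.
- user_id: CHECK does not forbid NULL (a CHECK constraint passes when its expression is NULL) → nullable.
- severity: DEFAULT only fills an omitted column; an explicit NULL is still allowed → nullable.
- timestamp: no NOT NULL constraint applies → nullable.

version, status, rssi, offset, user_id, severity, timestamp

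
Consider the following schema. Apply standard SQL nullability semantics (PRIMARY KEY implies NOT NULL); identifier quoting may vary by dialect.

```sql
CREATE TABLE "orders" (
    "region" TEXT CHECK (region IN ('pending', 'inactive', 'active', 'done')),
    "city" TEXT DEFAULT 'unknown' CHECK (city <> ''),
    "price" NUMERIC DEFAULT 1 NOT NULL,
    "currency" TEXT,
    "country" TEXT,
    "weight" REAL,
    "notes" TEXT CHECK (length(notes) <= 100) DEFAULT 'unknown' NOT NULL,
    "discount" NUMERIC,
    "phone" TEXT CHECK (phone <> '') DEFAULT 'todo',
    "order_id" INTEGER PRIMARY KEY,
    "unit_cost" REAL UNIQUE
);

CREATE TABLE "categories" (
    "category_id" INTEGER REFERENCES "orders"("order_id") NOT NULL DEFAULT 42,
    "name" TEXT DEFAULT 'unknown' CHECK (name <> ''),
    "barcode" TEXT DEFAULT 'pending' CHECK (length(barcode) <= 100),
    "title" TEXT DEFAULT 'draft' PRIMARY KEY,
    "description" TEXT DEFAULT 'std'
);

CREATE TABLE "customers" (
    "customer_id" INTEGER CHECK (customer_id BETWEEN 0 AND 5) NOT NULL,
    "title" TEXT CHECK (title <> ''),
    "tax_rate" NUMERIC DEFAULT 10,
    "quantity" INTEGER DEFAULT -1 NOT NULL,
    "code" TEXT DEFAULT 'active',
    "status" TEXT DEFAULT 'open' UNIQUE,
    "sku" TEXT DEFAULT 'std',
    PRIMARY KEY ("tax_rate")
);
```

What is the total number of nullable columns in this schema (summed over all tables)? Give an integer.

orders: 8 nullable (region, city, currency, country, weight, discount, phone, unit_cost — PK (order_id) and explicit NOT NULL columns excluded).
categories: 3 nullable (name, barcode, description — PK (title) and explicit NOT NULL columns excluded).
customers: 4 nullable (title, code, status, sku — PK (tax_rate) and explicit NOT NULL columns excluded).
Total: 8 + 3 + 4 = 15.

15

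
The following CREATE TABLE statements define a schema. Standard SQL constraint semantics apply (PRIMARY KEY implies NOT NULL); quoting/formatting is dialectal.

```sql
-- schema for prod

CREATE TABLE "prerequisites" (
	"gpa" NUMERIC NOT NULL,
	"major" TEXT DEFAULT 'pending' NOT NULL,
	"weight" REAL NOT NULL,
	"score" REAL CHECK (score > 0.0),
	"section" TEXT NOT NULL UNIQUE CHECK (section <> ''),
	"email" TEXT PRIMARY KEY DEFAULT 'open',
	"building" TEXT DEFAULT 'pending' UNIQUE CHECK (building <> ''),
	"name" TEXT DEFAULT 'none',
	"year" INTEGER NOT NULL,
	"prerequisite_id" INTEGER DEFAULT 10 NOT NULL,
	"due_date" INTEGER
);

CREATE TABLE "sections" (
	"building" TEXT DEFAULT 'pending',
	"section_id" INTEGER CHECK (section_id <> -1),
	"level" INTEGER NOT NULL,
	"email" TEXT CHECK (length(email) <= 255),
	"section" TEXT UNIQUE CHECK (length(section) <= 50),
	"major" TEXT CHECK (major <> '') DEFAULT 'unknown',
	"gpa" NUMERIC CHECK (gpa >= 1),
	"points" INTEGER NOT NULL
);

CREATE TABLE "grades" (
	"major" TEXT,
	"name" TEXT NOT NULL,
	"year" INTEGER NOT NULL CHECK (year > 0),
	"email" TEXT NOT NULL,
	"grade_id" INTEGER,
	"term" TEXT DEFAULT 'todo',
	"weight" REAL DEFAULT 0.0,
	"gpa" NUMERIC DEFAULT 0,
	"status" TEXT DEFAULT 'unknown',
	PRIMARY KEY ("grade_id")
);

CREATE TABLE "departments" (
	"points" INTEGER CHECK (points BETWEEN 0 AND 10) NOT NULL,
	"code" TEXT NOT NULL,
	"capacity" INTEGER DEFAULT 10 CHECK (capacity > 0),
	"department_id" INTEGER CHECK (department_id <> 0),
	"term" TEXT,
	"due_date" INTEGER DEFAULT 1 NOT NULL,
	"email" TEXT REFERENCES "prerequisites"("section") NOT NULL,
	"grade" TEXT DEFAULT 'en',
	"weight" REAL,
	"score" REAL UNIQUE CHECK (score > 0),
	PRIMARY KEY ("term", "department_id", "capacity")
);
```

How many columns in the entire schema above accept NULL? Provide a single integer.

18

prerequisites: 4 nullable (score, building, name, due_date — PK (email) and explicit NOT NULL columns excluded).
sections: 6 nullable (building, section_id, email, section, major, gpa — PK none and explicit NOT NULL columns excluded).
grades: 5 nullable (major, term, weight, gpa, status — PK (grade_id) and explicit NOT NULL columns excluded).
departments: 3 nullable (grade, weight, score — PK (term, department_id, capacity) and explicit NOT NULL columns excluded).
Total: 4 + 6 + 5 + 3 = 18.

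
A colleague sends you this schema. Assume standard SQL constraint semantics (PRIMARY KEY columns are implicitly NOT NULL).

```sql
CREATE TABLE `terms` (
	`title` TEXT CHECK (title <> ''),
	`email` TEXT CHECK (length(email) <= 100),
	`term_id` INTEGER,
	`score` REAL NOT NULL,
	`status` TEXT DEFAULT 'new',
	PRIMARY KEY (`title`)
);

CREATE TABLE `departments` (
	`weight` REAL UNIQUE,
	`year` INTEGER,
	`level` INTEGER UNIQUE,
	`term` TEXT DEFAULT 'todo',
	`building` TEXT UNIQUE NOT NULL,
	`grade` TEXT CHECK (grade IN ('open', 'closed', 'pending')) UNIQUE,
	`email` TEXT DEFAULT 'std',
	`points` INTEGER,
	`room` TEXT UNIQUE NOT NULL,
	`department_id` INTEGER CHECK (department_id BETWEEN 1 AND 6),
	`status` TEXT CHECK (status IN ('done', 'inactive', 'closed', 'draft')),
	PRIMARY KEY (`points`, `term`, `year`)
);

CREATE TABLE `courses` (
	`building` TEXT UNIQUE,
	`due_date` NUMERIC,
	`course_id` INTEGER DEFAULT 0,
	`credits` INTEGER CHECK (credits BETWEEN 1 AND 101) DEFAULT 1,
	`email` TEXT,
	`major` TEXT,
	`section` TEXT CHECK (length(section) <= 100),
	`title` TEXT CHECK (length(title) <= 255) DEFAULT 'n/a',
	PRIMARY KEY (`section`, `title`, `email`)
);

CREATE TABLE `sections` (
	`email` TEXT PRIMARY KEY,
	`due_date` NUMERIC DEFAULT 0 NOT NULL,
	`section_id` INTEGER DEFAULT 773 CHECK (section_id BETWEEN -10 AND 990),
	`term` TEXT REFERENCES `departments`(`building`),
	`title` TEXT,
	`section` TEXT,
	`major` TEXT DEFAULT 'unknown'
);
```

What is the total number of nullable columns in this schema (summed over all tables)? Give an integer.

terms: 3 nullable (email, term_id, status — PK (title) and explicit NOT NULL columns excluded).
departments: 6 nullable (weight, level, grade, email, department_id, status — PK (points, term, year) and explicit NOT NULL columns excluded).
courses: 5 nullable (building, due_date, course_id, credits, major — PK (section, title, email) and explicit NOT NULL columns excluded).
sections: 5 nullable (section_id, term, title, section, major — PK (email) and explicit NOT NULL columns excluded).
Total: 3 + 6 + 5 + 5 = 19.

19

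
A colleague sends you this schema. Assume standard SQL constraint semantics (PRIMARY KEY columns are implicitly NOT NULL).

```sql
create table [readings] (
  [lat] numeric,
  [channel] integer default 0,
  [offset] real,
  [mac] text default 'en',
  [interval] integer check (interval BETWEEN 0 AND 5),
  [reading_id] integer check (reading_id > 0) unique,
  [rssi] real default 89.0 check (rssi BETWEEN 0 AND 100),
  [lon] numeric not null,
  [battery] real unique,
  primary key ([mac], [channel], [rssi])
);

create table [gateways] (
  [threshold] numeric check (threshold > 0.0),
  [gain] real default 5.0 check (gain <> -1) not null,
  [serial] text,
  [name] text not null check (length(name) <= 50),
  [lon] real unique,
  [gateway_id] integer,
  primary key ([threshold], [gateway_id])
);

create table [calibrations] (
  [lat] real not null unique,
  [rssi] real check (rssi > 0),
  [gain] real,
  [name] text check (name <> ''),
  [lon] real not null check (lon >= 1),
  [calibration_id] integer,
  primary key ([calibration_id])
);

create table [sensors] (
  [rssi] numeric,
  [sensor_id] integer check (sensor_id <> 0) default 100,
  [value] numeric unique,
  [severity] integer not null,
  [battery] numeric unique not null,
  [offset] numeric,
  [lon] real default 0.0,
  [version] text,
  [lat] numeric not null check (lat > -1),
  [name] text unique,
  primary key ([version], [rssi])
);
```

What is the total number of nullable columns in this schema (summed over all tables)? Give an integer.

15

readings: 5 nullable (lat, offset, interval, reading_id, battery — PK (mac, channel, rssi) and explicit NOT NULL columns excluded).
gateways: 2 nullable (serial, lon — PK (threshold, gateway_id) and explicit NOT NULL columns excluded).
calibrations: 3 nullable (rssi, gain, name — PK (calibration_id) and explicit NOT NULL columns excluded).
sensors: 5 nullable (sensor_id, value, offset, lon, name — PK (version, rssi) and explicit NOT NULL columns excluded).
Total: 5 + 2 + 3 + 5 = 15.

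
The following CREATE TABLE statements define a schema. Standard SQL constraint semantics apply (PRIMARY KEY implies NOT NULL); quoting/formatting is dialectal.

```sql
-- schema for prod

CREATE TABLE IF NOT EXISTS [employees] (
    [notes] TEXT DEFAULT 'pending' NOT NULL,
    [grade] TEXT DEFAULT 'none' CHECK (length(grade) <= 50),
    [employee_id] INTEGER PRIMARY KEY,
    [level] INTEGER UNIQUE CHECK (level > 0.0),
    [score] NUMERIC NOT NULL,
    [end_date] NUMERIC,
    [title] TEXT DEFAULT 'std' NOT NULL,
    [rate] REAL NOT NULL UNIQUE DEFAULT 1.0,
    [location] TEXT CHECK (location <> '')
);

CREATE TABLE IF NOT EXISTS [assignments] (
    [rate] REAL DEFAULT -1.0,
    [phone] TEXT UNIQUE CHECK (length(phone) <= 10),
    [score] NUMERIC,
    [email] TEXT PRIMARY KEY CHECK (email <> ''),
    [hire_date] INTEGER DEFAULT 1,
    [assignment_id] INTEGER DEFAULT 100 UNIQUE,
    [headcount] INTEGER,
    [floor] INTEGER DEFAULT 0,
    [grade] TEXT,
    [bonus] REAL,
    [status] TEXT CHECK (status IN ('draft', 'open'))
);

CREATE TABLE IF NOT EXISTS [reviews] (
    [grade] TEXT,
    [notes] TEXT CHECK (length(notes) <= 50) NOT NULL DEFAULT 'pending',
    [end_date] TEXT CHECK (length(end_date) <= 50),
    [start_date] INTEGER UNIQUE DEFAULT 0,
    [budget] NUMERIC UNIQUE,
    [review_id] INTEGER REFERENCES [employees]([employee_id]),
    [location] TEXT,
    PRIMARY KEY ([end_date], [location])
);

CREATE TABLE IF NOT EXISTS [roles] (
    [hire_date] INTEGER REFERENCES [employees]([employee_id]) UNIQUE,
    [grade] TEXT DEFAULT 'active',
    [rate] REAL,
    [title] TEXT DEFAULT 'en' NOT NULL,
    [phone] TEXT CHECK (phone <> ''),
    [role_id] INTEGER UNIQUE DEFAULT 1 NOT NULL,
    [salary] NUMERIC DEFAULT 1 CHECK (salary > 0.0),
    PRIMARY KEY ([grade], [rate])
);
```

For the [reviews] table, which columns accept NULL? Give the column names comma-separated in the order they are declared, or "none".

grade, start_date, budget, review_id

- grade: no NOT NULL constraint applies → nullable.
- notes: declared NOT NULL → not nullable.
- end_date: part of the PRIMARY KEY, which implies NOT NULL → not nullable.
- start_date: UNIQUE does not imply NOT NULL → nullable.
- budget: UNIQUE does not imply NOT NULL → nullable.
- review_id: a foreign key column may be NULL unless separately constrained → nullable.
- location: part of the PRIMARY KEY, which implies NOT NULL → not nullable.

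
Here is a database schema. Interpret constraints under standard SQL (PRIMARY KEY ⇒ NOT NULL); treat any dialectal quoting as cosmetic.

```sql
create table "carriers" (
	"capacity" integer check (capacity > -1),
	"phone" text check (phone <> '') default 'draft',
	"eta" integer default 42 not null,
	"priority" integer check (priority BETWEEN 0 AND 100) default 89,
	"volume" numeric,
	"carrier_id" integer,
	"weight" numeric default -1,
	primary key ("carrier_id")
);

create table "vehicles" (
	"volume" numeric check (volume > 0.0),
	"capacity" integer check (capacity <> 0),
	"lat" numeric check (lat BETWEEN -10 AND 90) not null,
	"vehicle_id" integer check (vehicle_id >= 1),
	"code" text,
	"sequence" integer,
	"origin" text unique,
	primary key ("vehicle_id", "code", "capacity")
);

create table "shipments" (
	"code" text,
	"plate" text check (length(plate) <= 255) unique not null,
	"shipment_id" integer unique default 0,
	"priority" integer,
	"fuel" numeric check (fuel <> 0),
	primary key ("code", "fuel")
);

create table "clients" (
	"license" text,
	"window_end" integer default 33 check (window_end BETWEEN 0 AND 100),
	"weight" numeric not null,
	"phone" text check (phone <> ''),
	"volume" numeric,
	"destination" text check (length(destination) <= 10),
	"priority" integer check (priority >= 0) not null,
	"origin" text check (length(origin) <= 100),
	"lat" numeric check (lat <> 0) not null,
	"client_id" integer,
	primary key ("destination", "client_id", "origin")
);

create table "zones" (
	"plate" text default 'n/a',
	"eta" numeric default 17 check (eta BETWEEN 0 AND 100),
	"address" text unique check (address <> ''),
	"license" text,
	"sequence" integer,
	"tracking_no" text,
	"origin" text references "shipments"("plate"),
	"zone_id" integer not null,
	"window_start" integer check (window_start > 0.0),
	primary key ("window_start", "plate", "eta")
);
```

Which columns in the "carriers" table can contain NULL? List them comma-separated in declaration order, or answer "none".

- capacity: CHECK does not forbid NULL (a CHECK constraint passes when its expression is NULL) → nullable.
- phone: CHECK does not forbid NULL (a CHECK constraint passes when its expression is NULL) → nullable.
- eta: declared NOT NULL → not nullable.
- priority: CHECK does not forbid NULL (a CHECK constraint passes when its expression is NULL) → nullable.
- volume: no NOT NULL constraint applies → nullable.
- carrier_id: part of the PRIMARY KEY, which implies NOT NULL → not nullable.
- weight: DEFAULT only fills an omitted column; an explicit NULL is still allowed → nullable.

capacity, phone, priority, volume, weight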